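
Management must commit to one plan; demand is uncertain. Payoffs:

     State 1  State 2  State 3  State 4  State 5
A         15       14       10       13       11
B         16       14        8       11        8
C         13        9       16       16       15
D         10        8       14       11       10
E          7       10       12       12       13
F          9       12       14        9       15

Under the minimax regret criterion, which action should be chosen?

Column bests: State 1=16, State 2=14, State 3=16, State 4=16, State 5=15.
A regrets: 1, 0, 6, 3, 4 → max 6
B regrets: 0, 0, 8, 5, 7 → max 8
C regrets: 3, 5, 0, 0, 0 → max 5
D regrets: 6, 6, 2, 5, 5 → max 6
E regrets: 9, 4, 4, 4, 2 → max 9
F regrets: 7, 2, 2, 7, 0 → max 7
Smallest max regret = 5 → C.

C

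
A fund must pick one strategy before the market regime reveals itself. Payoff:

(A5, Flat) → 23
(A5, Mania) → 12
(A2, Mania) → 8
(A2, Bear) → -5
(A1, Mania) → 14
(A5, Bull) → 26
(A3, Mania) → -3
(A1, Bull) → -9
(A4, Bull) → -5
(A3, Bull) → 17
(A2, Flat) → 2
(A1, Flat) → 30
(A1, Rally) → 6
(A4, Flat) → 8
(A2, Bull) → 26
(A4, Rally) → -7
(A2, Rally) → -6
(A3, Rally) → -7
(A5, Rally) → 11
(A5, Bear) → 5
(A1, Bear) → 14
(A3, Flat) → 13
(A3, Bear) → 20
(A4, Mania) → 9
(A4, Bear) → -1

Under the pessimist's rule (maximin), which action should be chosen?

A5

Row minima: A1=-9, A2=-6, A3=-7, A4=-7, A5=5
Best worst-case = 5 → A5.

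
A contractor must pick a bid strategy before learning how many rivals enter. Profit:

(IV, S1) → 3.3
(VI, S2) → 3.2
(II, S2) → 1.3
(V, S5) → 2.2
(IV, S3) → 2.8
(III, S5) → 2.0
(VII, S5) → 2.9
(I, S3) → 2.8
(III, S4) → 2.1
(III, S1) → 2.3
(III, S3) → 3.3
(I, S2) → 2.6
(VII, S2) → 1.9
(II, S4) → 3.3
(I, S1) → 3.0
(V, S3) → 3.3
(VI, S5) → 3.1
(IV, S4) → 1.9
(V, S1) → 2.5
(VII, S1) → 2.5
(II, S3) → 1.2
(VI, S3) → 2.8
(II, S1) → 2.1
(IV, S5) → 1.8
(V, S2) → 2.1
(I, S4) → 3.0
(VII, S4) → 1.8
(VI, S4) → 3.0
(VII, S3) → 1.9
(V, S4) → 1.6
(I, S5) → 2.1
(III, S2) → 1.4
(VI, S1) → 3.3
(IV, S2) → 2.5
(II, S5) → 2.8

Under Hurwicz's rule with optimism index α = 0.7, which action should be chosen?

VI

I: 0.7·3.0 + 0.3·2.1 = 2.73
II: 0.7·3.3 + 0.3·1.2 = 2.67
III: 0.7·3.3 + 0.3·1.4 = 2.73
IV: 0.7·3.3 + 0.3·1.8 = 2.85
V: 0.7·3.3 + 0.3·1.6 = 2.79
VI: 0.7·3.3 + 0.3·2.8 = 3.15
VII: 0.7·2.9 + 0.3·1.8 = 2.57
Highest Hurwicz score = 3.15 → VI.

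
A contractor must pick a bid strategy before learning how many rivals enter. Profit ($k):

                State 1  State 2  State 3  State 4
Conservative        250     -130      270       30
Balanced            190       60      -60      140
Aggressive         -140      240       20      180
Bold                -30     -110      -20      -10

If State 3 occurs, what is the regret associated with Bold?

290

Best payoff under State 3 is 270.
Regret = 270 − (-20) = 290.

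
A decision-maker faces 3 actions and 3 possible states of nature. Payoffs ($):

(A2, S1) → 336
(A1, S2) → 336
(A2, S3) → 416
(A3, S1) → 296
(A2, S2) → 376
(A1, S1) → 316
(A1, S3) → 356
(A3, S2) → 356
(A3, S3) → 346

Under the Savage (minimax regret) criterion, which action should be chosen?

Column bests: S1=336, S2=376, S3=416.
A1 regrets: 20, 40, 60 → max 60
A2 regrets: 0, 0, 0 → max 0
A3 regrets: 40, 20, 70 → max 70
Smallest max regret = 0 → A2.

A2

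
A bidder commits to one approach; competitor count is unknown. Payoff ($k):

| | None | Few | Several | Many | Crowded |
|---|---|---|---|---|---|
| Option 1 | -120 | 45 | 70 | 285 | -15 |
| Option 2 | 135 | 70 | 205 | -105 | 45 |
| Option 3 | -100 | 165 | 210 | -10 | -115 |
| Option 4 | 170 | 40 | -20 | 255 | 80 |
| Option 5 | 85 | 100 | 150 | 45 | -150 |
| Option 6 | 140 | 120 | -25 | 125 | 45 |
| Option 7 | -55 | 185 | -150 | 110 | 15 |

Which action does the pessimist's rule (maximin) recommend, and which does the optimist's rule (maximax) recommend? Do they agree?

maximin → Option 4; maximax → Option 1 (disagree)

Row minima: Option 1=-120, Option 2=-105, Option 3=-115, Option 4=-20, Option 5=-150, Option 6=-25, Option 7=-150
Best worst-case = -20 → Option 4.
Row maxima: Option 1=285, Option 2=205, Option 3=210, Option 4=255, Option 5=150, Option 6=140, Option 7=185
Best best-case = 285 → Option 1.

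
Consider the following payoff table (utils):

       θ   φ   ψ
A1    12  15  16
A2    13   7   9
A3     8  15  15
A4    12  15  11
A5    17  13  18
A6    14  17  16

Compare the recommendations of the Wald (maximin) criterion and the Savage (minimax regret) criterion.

Row minima: A1=12, A2=7, A3=8, A4=11, A5=13, A6=14
Best worst-case = 14 → A6.
Column bests: θ=17, φ=17, ψ=18.
A1 regrets: 5, 2, 2 → max 5
A2 regrets: 4, 10, 9 → max 10
A3 regrets: 9, 2, 3 → max 9
A4 regrets: 5, 2, 7 → max 7
A5 regrets: 0, 4, 0 → max 4
A6 regrets: 3, 0, 2 → max 3
Smallest max regret = 3 → A6.

maximin → A6; minimax regret → A6 (agree)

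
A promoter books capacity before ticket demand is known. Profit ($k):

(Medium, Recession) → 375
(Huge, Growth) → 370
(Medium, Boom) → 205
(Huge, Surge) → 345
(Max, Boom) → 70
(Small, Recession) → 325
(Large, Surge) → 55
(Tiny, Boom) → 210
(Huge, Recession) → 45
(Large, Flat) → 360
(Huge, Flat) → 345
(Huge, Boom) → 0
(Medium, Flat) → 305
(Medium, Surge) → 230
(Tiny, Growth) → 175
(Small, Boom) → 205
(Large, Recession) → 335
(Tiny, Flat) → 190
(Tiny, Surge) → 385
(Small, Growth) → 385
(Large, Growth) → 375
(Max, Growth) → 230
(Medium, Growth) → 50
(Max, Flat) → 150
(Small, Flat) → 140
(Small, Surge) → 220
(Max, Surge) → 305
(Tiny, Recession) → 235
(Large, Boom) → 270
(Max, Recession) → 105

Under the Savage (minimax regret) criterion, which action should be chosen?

Column bests: Recession=375, Flat=360, Growth=385, Boom=270, Surge=385.
Tiny regrets: 140, 170, 210, 60, 0 → max 210
Small regrets: 50, 220, 0, 65, 165 → max 220
Medium regrets: 0, 55, 335, 65, 155 → max 335
Large regrets: 40, 0, 10, 0, 330 → max 330
Huge regrets: 330, 15, 15, 270, 40 → max 330
Max regrets: 270, 210, 155, 200, 80 → max 270
Smallest max regret = 210 → Tiny.

Tiny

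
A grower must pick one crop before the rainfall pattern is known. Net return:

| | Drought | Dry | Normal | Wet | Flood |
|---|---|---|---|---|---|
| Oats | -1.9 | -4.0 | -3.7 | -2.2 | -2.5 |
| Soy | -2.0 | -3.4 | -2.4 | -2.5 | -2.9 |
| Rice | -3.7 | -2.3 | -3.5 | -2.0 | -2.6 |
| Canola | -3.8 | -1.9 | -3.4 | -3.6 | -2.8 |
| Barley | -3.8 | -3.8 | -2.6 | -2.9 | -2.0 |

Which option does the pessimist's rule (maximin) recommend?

Row minima: Oats=-4.0, Soy=-3.4, Rice=-3.7, Canola=-3.8, Barley=-3.8
Best worst-case = -3.4 → Soy.

Soy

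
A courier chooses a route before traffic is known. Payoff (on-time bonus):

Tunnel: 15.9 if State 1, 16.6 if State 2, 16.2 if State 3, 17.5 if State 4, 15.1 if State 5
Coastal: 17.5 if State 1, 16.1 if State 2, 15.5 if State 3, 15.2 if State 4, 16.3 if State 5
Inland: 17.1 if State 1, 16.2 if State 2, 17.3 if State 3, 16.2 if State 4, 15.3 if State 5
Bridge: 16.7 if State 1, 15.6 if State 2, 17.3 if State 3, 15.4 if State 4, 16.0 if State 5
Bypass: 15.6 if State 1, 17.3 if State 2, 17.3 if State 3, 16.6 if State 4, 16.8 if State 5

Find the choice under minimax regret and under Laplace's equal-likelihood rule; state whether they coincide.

minimax regret → Inland; laplace → Bypass (disagree)

Column bests: State 1=17.5, State 2=17.3, State 3=17.3, State 4=17.5, State 5=16.8.
Tunnel regrets: 1.6, 0.7, 1.1, 0.0, 1.7 → max 1.7
Coastal regrets: 0.0, 1.2, 1.8, 2.3, 0.5 → max 2.3
Inland regrets: 0.4, 1.1, 0.0, 1.3, 1.5 → max 1.5
Bridge regrets: 0.8, 1.7, 0.0, 2.1, 0.8 → max 2.1
Bypass regrets: 1.9, 0.0, 0.0, 0.9, 0.0 → max 1.9
Smallest max regret = 1.5 → Inland.
Row averages: Tunnel=16.26, Coastal=16.12, Inland=16.42, Bridge=16.2, Bypass=16.72
Highest average = 16.72 → Bypass.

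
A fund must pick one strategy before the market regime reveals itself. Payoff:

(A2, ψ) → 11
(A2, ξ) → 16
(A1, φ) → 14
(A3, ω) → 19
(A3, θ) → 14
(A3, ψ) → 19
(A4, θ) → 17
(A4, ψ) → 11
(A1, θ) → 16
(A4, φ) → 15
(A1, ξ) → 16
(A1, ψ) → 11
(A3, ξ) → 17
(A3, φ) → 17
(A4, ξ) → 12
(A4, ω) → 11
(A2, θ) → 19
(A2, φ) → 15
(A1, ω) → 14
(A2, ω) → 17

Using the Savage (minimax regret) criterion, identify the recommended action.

Column bests: θ=19, φ=17, ψ=19, ω=19, ξ=17.
A1 regrets: 3, 3, 8, 5, 1 → max 8
A2 regrets: 0, 2, 8, 2, 1 → max 8
A3 regrets: 5, 0, 0, 0, 0 → max 5
A4 regrets: 2, 2, 8, 8, 5 → max 8
Smallest max regret = 5 → A3.

A3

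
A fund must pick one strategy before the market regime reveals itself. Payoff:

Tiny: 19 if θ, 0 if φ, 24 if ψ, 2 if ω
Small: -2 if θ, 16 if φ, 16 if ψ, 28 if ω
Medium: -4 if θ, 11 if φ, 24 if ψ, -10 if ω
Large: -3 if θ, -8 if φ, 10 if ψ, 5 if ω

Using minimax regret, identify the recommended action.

Column bests: θ=19, φ=16, ψ=24, ω=28.
Tiny regrets: 0, 16, 0, 26 → max 26
Small regrets: 21, 0, 8, 0 → max 21
Medium regrets: 23, 5, 0, 38 → max 38
Large regrets: 22, 24, 14, 23 → max 24
Smallest max regret = 21 → Small.

Small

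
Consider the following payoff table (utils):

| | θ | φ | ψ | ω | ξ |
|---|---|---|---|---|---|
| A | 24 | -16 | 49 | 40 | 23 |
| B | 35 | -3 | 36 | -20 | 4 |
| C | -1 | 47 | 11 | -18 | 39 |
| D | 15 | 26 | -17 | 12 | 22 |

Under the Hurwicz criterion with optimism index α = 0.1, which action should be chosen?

A: 0.1·49 + 0.9·(-16) = -9.5
B: 0.1·36 + 0.9·(-20) = -14.4
C: 0.1·47 + 0.9·(-18) = -11.5
D: 0.1·26 + 0.9·(-17) = -12.7
Highest Hurwicz score = -9.5 → A.

A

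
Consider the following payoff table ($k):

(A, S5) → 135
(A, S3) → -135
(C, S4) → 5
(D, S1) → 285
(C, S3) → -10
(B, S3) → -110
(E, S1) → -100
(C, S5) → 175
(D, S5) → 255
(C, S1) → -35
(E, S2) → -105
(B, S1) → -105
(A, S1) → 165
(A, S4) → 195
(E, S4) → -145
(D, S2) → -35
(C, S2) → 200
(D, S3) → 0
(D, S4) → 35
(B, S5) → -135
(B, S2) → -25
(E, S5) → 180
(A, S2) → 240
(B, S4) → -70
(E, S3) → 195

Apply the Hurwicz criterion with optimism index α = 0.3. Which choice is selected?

D

A: 0.3·240 + 0.7·(-135) = -22.5
B: 0.3·(-25) + 0.7·(-135) = -102
C: 0.3·200 + 0.7·(-35) = 35.5
D: 0.3·285 + 0.7·(-35) = 61
E: 0.3·195 + 0.7·(-145) = -43
Highest Hurwicz score = 61 → D.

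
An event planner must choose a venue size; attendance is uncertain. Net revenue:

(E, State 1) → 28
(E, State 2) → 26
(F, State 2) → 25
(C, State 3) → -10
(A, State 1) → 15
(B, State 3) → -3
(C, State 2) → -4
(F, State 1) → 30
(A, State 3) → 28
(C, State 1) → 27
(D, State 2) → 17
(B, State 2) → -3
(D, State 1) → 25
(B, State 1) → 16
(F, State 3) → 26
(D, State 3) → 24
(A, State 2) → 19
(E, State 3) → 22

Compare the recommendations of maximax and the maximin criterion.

maximax → F; maximin → F (agree)

Row maxima: A=28, B=16, C=27, D=25, E=28, F=30
Best best-case = 30 → F.
Row minima: A=15, B=-3, C=-10, D=17, E=22, F=25
Best worst-case = 25 → F.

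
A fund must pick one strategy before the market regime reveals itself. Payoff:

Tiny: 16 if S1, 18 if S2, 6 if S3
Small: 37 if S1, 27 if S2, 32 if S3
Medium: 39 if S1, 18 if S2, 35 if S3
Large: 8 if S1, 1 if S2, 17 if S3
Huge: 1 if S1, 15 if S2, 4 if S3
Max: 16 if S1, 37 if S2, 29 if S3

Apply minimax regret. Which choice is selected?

Column bests: S1=39, S2=37, S3=35.
Tiny regrets: 23, 19, 29 → max 29
Small regrets: 2, 10, 3 → max 10
Medium regrets: 0, 19, 0 → max 19
Large regrets: 31, 36, 18 → max 36
Huge regrets: 38, 22, 31 → max 38
Max regrets: 23, 0, 6 → max 23
Smallest max regret = 10 → Small.

Small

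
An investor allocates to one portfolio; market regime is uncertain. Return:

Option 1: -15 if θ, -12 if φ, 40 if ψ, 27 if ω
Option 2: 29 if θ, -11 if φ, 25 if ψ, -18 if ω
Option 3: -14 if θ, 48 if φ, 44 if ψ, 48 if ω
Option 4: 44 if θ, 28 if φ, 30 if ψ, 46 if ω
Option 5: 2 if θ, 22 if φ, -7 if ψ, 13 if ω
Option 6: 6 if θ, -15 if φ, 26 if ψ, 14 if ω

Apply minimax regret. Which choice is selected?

Option 4

Column bests: θ=44, φ=48, ψ=44, ω=48.
Option 1 regrets: 59, 60, 4, 21 → max 60
Option 2 regrets: 15, 59, 19, 66 → max 66
Option 3 regrets: 58, 0, 0, 0 → max 58
Option 4 regrets: 0, 20, 14, 2 → max 20
Option 5 regrets: 42, 26, 51, 35 → max 51
Option 6 regrets: 38, 63, 18, 34 → max 63
Smallest max regret = 20 → Option 4.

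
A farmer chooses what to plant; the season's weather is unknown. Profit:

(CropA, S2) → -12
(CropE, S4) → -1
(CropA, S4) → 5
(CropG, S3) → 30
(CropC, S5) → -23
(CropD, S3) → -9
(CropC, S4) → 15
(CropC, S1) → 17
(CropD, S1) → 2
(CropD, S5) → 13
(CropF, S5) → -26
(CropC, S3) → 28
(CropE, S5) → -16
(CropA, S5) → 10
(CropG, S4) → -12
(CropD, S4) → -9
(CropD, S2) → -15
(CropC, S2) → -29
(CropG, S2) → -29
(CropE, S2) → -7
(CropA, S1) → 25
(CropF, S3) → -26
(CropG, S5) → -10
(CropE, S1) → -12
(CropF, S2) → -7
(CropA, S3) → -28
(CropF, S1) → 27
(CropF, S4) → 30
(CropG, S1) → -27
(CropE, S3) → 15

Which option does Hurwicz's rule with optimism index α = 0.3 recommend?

CropD

CropG: 0.3·30 + 0.7·(-29) = -11.3
CropC: 0.3·28 + 0.7·(-29) = -11.9
CropE: 0.3·15 + 0.7·(-16) = -6.7
CropF: 0.3·30 + 0.7·(-26) = -9.2
CropA: 0.3·25 + 0.7·(-28) = -12.1
CropD: 0.3·13 + 0.7·(-15) = -6.6
Highest Hurwicz score = -6.6 → CropD.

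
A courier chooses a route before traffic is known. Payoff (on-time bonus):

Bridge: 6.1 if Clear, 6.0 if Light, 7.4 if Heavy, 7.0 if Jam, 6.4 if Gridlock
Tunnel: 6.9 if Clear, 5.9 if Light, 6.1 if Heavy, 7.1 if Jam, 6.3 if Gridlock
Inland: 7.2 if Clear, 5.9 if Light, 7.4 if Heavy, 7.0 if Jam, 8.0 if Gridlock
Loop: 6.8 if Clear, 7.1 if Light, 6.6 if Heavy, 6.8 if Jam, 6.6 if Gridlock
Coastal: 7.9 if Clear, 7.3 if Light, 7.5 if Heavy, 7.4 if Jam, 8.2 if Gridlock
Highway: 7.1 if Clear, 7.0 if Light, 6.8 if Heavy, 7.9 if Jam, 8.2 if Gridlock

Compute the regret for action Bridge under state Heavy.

Best payoff under Heavy is 7.5.
Regret = 7.5 − 7.4 = 0.1.

0.1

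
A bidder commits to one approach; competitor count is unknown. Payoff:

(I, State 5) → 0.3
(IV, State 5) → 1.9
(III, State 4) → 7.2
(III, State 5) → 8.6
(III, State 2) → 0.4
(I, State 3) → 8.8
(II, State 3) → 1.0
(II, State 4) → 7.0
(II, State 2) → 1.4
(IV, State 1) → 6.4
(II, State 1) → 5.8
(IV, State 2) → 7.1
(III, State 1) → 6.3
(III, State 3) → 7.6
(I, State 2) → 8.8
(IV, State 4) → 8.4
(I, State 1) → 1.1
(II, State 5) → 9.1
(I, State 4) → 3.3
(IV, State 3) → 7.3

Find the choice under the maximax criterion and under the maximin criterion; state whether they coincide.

maximax → II; maximin → IV (disagree)

Row maxima: I=8.8, II=9.1, III=8.6, IV=8.4
Best best-case = 9.1 → II.
Row minima: I=0.3, II=1.0, III=0.4, IV=1.9
Best worst-case = 1.9 → IV.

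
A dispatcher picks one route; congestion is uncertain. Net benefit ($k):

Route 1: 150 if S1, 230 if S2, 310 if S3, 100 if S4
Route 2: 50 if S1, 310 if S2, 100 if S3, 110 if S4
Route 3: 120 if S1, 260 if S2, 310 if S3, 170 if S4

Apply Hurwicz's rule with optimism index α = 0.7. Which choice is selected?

Route 3

Route 1: 0.7·310 + 0.3·100 = 247
Route 2: 0.7·310 + 0.3·50 = 232
Route 3: 0.7·310 + 0.3·120 = 253
Highest Hurwicz score = 253 → Route 3.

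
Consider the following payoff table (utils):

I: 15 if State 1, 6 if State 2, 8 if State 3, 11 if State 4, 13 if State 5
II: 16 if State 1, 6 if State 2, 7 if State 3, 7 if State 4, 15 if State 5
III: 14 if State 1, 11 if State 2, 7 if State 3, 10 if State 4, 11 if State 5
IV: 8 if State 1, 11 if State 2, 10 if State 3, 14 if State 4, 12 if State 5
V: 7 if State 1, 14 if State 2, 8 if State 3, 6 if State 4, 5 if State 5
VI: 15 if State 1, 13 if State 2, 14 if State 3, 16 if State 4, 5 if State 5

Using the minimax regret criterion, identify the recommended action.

III

Column bests: State 1=16, State 2=14, State 3=14, State 4=16, State 5=15.
I regrets: 1, 8, 6, 5, 2 → max 8
II regrets: 0, 8, 7, 9, 0 → max 9
III regrets: 2, 3, 7, 6, 4 → max 7
IV regrets: 8, 3, 4, 2, 3 → max 8
V regrets: 9, 0, 6, 10, 10 → max 10
VI regrets: 1, 1, 0, 0, 10 → max 10
Smallest max regret = 7 → III.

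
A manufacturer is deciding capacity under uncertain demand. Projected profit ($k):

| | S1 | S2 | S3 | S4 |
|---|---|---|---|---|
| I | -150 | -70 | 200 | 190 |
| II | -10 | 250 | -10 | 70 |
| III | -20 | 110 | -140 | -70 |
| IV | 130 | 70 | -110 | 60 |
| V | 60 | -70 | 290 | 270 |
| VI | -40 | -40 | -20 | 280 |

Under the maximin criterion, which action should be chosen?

Row minima: I=-150, II=-10, III=-140, IV=-110, V=-70, VI=-40
Best worst-case = -10 → II.

II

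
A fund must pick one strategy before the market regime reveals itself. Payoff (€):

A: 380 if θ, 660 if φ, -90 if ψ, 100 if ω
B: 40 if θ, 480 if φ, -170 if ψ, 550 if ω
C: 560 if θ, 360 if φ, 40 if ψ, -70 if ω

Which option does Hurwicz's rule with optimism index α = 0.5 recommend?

A

A: 0.5·660 + 0.5·(-90) = 285
B: 0.5·550 + 0.5·(-170) = 190
C: 0.5·560 + 0.5·(-70) = 245
Highest Hurwicz score = 285 → A.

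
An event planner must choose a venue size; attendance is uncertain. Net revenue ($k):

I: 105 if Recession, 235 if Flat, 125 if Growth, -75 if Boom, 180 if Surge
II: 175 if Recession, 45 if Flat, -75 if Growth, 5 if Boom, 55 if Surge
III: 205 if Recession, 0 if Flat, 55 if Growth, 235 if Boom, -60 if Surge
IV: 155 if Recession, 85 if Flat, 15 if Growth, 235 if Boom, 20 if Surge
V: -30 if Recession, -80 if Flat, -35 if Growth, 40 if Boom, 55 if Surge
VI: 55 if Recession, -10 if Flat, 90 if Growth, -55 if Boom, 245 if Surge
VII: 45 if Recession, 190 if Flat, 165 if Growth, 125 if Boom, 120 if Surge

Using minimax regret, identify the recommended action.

VII

Column bests: Recession=205, Flat=235, Growth=165, Boom=235, Surge=245.
I regrets: 100, 0, 40, 310, 65 → max 310
II regrets: 30, 190, 240, 230, 190 → max 240
III regrets: 0, 235, 110, 0, 305 → max 305
IV regrets: 50, 150, 150, 0, 225 → max 225
V regrets: 235, 315, 200, 195, 190 → max 315
VI regrets: 150, 245, 75, 290, 0 → max 290
VII regrets: 160, 45, 0, 110, 125 → max 160
Smallest max regret = 160 → VII.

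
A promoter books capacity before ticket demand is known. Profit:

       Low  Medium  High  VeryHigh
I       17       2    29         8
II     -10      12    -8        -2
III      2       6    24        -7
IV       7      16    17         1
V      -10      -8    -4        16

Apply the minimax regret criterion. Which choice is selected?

Column bests: Low=17, Medium=16, High=29, VeryHigh=16.
I regrets: 0, 14, 0, 8 → max 14
II regrets: 27, 4, 37, 18 → max 37
III regrets: 15, 10, 5, 23 → max 23
IV regrets: 10, 0, 12, 15 → max 15
V regrets: 27, 24, 33, 0 → max 33
Smallest max regret = 14 → I.

I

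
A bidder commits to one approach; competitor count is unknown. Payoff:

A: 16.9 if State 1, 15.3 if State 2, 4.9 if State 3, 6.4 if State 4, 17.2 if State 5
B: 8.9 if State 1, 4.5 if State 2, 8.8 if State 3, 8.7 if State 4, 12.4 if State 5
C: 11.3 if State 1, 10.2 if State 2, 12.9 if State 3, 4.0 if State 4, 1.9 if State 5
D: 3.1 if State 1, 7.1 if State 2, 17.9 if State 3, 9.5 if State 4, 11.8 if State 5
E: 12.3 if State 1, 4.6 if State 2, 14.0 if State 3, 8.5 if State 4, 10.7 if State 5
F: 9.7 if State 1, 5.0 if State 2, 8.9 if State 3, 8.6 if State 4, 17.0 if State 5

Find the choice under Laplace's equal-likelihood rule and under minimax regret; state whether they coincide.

Row averages: A=12.14, B=8.66, C=8.06, D=9.88, E=10.02, F=9.84
Highest average = 12.14 → A.
Column bests: State 1=16.9, State 2=15.3, State 3=17.9, State 4=9.5, State 5=17.2.
A regrets: 0.0, 0.0, 13.0, 3.1, 0.0 → max 13.0
B regrets: 8.0, 10.8, 9.1, 0.8, 4.8 → max 10.8
C regrets: 5.6, 5.1, 5.0, 5.5, 15.3 → max 15.3
D regrets: 13.8, 8.2, 0.0, 0.0, 5.4 → max 13.8
E regrets: 4.6, 10.7, 3.9, 1.0, 6.5 → max 10.7
F regrets: 7.2, 10.3, 9.0, 0.9, 0.2 → max 10.3
Smallest max regret = 10.3 → F.

laplace → A; minimax regret → F (disagree)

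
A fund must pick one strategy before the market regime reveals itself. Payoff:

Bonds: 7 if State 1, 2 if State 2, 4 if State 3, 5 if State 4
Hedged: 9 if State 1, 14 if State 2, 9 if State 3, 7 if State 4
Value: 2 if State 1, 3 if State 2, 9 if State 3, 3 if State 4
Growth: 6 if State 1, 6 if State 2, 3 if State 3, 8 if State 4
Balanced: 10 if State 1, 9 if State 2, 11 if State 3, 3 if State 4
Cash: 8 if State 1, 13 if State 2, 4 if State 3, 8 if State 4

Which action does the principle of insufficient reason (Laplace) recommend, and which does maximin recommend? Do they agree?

Row averages: Bonds=4.5, Hedged=9.75, Value=4.25, Growth=5.75, Balanced=8.25, Cash=8.25
Highest average = 9.75 → Hedged.
Row minima: Bonds=2, Hedged=7, Value=2, Growth=3, Balanced=3, Cash=4
Best worst-case = 7 → Hedged.

laplace → Hedged; maximin → Hedged (agree)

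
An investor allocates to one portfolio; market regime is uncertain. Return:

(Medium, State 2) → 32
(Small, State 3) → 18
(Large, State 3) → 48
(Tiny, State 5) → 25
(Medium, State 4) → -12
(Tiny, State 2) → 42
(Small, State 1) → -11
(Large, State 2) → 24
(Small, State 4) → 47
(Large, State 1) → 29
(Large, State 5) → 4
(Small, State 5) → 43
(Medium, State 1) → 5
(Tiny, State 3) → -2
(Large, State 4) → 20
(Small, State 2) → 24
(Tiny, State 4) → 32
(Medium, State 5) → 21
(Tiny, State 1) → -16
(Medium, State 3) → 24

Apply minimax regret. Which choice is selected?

Large

Column bests: State 1=29, State 2=42, State 3=48, State 4=47, State 5=43.
Tiny regrets: 45, 0, 50, 15, 18 → max 50
Small regrets: 40, 18, 30, 0, 0 → max 40
Medium regrets: 24, 10, 24, 59, 22 → max 59
Large regrets: 0, 18, 0, 27, 39 → max 39
Smallest max regret = 39 → Large.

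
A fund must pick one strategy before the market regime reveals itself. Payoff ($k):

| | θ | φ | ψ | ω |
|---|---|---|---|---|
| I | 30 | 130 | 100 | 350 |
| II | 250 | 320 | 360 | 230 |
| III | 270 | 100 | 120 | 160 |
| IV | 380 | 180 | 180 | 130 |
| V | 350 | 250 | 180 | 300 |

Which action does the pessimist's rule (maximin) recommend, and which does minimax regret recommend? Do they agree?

Row minima: I=30, II=230, III=100, IV=130, V=180
Best worst-case = 230 → II.
Column bests: θ=380, φ=320, ψ=360, ω=350.
I regrets: 350, 190, 260, 0 → max 350
II regrets: 130, 0, 0, 120 → max 130
III regrets: 110, 220, 240, 190 → max 240
IV regrets: 0, 140, 180, 220 → max 220
V regrets: 30, 70, 180, 50 → max 180
Smallest max regret = 130 → II.

maximin → II; minimax regret → II (agree)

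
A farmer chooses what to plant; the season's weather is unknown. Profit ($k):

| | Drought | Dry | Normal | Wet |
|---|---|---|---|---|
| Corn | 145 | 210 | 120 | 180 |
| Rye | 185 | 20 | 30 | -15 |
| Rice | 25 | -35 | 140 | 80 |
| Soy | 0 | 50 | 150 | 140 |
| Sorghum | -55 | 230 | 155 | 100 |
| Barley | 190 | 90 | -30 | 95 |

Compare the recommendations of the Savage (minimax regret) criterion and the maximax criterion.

Column bests: Drought=190, Dry=230, Normal=155, Wet=180.
Corn regrets: 45, 20, 35, 0 → max 45
Rye regrets: 5, 210, 125, 195 → max 210
Rice regrets: 165, 265, 15, 100 → max 265
Soy regrets: 190, 180, 5, 40 → max 190
Sorghum regrets: 245, 0, 0, 80 → max 245
Barley regrets: 0, 140, 185, 85 → max 185
Smallest max regret = 45 → Corn.
Row maxima: Corn=210, Rye=185, Rice=140, Soy=150, Sorghum=230, Barley=190
Best best-case = 230 → Sorghum.

minimax regret → Corn; maximax → Sorghum (disagree)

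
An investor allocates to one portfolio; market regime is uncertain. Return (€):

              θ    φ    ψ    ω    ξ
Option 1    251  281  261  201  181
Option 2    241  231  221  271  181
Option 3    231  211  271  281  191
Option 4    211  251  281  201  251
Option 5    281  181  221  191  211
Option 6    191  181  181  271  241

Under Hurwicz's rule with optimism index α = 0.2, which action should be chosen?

Option 1: 0.2·281 + 0.8·181 = 201
Option 2: 0.2·271 + 0.8·181 = 199
Option 3: 0.2·281 + 0.8·191 = 209
Option 4: 0.2·281 + 0.8·201 = 217
Option 5: 0.2·281 + 0.8·181 = 201
Option 6: 0.2·271 + 0.8·181 = 199
Highest Hurwicz score = 217 → Option 4.

Option 4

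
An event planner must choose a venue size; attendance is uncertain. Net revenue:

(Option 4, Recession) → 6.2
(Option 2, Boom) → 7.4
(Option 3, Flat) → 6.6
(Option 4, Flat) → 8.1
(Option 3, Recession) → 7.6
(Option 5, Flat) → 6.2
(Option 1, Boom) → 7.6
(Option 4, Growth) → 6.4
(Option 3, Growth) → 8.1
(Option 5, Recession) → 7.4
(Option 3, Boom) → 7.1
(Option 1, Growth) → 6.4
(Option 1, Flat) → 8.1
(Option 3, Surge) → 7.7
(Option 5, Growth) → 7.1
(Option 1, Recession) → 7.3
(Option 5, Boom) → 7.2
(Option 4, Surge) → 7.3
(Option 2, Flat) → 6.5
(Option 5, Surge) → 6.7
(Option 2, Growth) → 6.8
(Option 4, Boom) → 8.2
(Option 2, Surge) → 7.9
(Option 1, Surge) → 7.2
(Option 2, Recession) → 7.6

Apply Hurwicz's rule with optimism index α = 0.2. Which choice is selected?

Option 1: 0.2·8.1 + 0.8·6.4 = 6.74
Option 2: 0.2·7.9 + 0.8·6.5 = 6.78
Option 3: 0.2·8.1 + 0.8·6.6 = 6.9
Option 4: 0.2·8.2 + 0.8·6.2 = 6.6
Option 5: 0.2·7.4 + 0.8·6.2 = 6.44
Highest Hurwicz score = 6.9 → Option 3.

Option 3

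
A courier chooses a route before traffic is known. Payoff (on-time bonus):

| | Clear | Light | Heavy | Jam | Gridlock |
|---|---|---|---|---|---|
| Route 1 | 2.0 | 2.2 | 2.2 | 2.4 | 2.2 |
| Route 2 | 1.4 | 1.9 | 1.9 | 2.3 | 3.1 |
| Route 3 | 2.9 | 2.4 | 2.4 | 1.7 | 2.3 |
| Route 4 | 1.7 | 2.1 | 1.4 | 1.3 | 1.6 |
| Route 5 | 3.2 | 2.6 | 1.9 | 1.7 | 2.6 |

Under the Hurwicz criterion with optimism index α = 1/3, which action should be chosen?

Route 5

Route 1: 1/3·2.4 + 2/3·2.0 = 32/15
Route 2: 1/3·3.1 + 2/3·1.4 = 59/30
Route 3: 1/3·2.9 + 2/3·1.7 = 2.1
Route 4: 1/3·2.1 + 2/3·1.3 = 47/30
Route 5: 1/3·3.2 + 2/3·1.7 = 2.2
Highest Hurwicz score = 2.2 → Route 5.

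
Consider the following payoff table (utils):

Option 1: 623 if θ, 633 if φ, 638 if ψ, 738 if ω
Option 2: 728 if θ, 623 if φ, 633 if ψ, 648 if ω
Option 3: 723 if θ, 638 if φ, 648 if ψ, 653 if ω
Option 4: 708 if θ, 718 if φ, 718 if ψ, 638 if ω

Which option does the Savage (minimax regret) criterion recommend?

Option 3

Column bests: θ=728, φ=718, ψ=718, ω=738.
Option 1 regrets: 105, 85, 80, 0 → max 105
Option 2 regrets: 0, 95, 85, 90 → max 95
Option 3 regrets: 5, 80, 70, 85 → max 85
Option 4 regrets: 20, 0, 0, 100 → max 100
Smallest max regret = 85 → Option 3.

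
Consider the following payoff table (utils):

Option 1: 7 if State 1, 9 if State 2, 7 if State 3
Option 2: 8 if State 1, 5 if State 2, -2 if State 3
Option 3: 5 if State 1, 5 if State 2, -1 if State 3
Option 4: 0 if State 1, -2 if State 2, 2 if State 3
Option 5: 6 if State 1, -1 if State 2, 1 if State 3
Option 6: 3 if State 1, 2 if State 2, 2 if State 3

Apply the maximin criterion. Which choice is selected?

Option 1

Row minima: Option 1=7, Option 2=-2, Option 3=-1, Option 4=-2, Option 5=-1, Option 6=2
Best worst-case = 7 → Option 1.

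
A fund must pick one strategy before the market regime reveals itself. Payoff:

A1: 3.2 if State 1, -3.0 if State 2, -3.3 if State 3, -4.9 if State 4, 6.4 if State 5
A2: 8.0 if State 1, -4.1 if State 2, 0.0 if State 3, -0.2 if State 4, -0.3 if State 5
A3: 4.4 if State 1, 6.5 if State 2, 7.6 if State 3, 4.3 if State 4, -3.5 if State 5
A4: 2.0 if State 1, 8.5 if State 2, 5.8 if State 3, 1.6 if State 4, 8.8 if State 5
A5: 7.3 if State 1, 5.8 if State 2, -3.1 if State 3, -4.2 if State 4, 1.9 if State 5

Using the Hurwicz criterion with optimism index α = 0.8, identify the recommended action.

A4

A1: 0.8·6.4 + 0.2·(-4.9) = 4.14
A2: 0.8·8.0 + 0.2·(-4.1) = 5.58
A3: 0.8·7.6 + 0.2·(-3.5) = 5.38
A4: 0.8·8.8 + 0.2·1.6 = 7.36
A5: 0.8·7.3 + 0.2·(-4.2) = 5
Highest Hurwicz score = 7.36 → A4.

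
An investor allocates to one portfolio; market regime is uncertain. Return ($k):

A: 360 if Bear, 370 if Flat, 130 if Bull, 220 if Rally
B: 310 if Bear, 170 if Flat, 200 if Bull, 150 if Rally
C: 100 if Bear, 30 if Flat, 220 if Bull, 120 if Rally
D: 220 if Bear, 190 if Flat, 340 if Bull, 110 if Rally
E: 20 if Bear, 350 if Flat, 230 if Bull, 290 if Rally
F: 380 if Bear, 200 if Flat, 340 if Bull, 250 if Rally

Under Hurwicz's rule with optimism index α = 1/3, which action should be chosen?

A: 1/3·370 + 2/3·130 = 210
B: 1/3·310 + 2/3·150 = 610/3
C: 1/3·220 + 2/3·30 = 280/3
D: 1/3·340 + 2/3·110 = 560/3
E: 1/3·350 + 2/3·20 = 130
F: 1/3·380 + 2/3·200 = 260
Highest Hurwicz score = 260 → F.

F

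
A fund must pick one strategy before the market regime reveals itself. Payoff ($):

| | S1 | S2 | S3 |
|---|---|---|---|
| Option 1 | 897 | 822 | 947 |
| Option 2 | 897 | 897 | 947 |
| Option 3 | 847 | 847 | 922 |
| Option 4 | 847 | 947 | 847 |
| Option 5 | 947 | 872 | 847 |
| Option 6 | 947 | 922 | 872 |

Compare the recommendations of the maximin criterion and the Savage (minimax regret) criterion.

maximin → Option 2; minimax regret → Option 2 (agree)

Row minima: Option 1=822, Option 2=897, Option 3=847, Option 4=847, Option 5=847, Option 6=872
Best worst-case = 897 → Option 2.
Column bests: S1=947, S2=947, S3=947.
Option 1 regrets: 50, 125, 0 → max 125
Option 2 regrets: 50, 50, 0 → max 50
Option 3 regrets: 100, 100, 25 → max 100
Option 4 regrets: 100, 0, 100 → max 100
Option 5 regrets: 0, 75, 100 → max 100
Option 6 regrets: 0, 25, 75 → max 75
Smallest max regret = 50 → Option 2.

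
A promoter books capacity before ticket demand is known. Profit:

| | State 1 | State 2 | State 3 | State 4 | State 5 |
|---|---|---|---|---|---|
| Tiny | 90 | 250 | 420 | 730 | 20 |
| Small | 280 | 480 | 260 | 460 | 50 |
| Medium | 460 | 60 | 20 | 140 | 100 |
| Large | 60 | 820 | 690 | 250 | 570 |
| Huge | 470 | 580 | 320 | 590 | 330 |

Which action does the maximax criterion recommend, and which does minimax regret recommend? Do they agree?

Row maxima: Tiny=730, Small=480, Medium=460, Large=820, Huge=590
Best best-case = 820 → Large.
Column bests: State 1=470, State 2=820, State 3=690, State 4=730, State 5=570.
Tiny regrets: 380, 570, 270, 0, 550 → max 570
Small regrets: 190, 340, 430, 270, 520 → max 520
Medium regrets: 10, 760, 670, 590, 470 → max 760
Large regrets: 410, 0, 0, 480, 0 → max 480
Huge regrets: 0, 240, 370, 140, 240 → max 370
Smallest max regret = 370 → Huge.

maximax → Large; minimax regret → Huge (disagree)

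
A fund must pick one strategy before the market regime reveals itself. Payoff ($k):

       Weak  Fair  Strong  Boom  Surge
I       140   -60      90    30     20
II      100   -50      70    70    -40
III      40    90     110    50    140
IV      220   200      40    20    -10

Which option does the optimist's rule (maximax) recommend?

Row maxima: I=140, II=100, III=140, IV=220
Best best-case = 220 → IV.

IV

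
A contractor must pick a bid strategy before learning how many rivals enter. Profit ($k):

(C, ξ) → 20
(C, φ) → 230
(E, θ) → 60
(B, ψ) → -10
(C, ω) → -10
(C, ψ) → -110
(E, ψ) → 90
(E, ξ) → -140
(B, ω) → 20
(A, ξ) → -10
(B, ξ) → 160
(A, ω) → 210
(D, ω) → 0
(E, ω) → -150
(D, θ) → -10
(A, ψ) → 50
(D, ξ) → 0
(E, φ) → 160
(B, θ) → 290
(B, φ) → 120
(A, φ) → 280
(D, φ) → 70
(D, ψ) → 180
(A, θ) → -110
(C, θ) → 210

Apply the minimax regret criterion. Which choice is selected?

B

Column bests: θ=290, φ=280, ψ=180, ω=210, ξ=160.
A regrets: 400, 0, 130, 0, 170 → max 400
B regrets: 0, 160, 190, 190, 0 → max 190
C regrets: 80, 50, 290, 220, 140 → max 290
D regrets: 300, 210, 0, 210, 160 → max 300
E regrets: 230, 120, 90, 360, 300 → max 360
Smallest max regret = 190 → B.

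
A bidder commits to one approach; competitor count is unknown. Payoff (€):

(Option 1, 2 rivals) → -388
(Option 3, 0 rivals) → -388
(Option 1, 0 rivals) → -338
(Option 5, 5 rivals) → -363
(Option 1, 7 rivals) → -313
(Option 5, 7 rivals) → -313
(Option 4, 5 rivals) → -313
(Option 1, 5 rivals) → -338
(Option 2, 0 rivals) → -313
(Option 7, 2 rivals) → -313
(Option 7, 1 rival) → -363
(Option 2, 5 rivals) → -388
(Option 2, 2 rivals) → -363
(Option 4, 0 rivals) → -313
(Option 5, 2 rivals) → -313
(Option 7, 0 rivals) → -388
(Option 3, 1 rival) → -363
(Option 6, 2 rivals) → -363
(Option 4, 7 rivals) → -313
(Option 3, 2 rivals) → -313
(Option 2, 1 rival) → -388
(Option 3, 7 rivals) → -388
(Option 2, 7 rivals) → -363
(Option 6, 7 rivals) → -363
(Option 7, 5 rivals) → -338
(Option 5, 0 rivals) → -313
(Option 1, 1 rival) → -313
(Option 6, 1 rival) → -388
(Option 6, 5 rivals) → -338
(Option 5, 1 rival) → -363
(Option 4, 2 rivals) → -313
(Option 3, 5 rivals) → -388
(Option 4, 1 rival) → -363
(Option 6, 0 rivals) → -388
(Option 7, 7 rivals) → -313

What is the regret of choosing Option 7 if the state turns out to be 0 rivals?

75

Best payoff under 0 rivals is -313.
Regret = -313 − (-388) = 75.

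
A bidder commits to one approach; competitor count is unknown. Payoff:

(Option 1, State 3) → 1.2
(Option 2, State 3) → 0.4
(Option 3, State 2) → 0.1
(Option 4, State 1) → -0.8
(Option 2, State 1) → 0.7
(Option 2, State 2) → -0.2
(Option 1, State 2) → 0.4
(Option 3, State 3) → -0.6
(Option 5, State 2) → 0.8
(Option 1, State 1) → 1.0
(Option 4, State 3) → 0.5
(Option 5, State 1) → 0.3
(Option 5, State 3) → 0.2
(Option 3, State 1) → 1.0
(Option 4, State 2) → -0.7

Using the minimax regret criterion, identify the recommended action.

Column bests: State 1=1.0, State 2=0.8, State 3=1.2.
Option 1 regrets: 0.0, 0.4, 0.0 → max 0.4
Option 2 regrets: 0.3, 1.0, 0.8 → max 1.0
Option 3 regrets: 0.0, 0.7, 1.8 → max 1.8
Option 4 regrets: 1.8, 1.5, 0.7 → max 1.8
Option 5 regrets: 0.7, 0.0, 1.0 → max 1.0
Smallest max regret = 0.4 → Option 1.

Option 1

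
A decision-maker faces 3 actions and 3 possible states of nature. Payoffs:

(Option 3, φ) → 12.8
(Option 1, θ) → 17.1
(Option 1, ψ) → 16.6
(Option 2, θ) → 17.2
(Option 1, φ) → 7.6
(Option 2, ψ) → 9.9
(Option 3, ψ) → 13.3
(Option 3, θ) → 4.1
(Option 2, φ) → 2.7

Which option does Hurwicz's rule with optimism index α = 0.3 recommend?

Option 1: 0.3·17.1 + 0.7·7.6 = 10.45
Option 2: 0.3·17.2 + 0.7·2.7 = 7.05
Option 3: 0.3·13.3 + 0.7·4.1 = 6.86
Highest Hurwicz score = 10.45 → Option 1.

Option 1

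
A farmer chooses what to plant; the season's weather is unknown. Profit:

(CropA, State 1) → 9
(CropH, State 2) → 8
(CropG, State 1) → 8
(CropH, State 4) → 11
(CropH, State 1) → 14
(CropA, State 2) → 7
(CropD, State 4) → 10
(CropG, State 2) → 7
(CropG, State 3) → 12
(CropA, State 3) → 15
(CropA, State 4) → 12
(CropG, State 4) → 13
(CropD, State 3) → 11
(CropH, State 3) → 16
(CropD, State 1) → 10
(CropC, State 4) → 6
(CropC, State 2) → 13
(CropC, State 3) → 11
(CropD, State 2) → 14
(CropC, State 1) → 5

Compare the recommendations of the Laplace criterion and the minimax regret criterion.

laplace → CropH; minimax regret → CropD (disagree)

Row averages: CropC=8.75, CropD=11.25, CropG=10, CropA=10.75, CropH=12.25
Highest average = 12.25 → CropH.
Column bests: State 1=14, State 2=14, State 3=16, State 4=13.
CropC regrets: 9, 1, 5, 7 → max 9
CropD regrets: 4, 0, 5, 3 → max 5
CropG regrets: 6, 7, 4, 0 → max 7
CropA regrets: 5, 7, 1, 1 → max 7
CropH regrets: 0, 6, 0, 2 → max 6
Smallest max regret = 5 → CropD.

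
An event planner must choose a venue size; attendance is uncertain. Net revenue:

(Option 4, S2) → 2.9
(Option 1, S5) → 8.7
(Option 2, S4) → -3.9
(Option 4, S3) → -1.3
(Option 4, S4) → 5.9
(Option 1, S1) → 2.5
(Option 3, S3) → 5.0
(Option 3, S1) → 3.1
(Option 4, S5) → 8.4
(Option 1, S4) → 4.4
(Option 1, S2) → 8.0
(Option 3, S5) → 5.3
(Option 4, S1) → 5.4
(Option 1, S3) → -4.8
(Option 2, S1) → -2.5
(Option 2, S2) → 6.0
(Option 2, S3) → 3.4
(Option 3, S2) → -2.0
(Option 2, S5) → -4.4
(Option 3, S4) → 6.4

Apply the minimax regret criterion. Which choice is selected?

Column bests: S1=5.4, S2=8.0, S3=5.0, S4=6.4, S5=8.7.
Option 1 regrets: 2.9, 0.0, 9.8, 2.0, 0.0 → max 9.8
Option 2 regrets: 7.9, 2.0, 1.6, 10.3, 13.1 → max 13.1
Option 3 regrets: 2.3, 10.0, 0.0, 0.0, 3.4 → max 10.0
Option 4 regrets: 0.0, 5.1, 6.3, 0.5, 0.3 → max 6.3
Smallest max regret = 6.3 → Option 4.

Option 4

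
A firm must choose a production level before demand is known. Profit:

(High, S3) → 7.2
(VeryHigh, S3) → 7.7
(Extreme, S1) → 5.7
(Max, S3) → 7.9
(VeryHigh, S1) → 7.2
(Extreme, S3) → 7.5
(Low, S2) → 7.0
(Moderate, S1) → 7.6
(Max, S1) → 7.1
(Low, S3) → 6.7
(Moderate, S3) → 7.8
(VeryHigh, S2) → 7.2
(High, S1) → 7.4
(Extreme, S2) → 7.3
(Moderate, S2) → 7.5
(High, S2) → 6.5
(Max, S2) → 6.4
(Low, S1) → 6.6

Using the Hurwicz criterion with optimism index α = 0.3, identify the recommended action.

Moderate

Low: 0.3·7.0 + 0.7·6.6 = 6.72
Moderate: 0.3·7.8 + 0.7·7.5 = 7.59
High: 0.3·7.4 + 0.7·6.5 = 6.77
VeryHigh: 0.3·7.7 + 0.7·7.2 = 7.35
Extreme: 0.3·7.5 + 0.7·5.7 = 6.24
Max: 0.3·7.9 + 0.7·6.4 = 6.85
Highest Hurwicz score = 7.59 → Moderate.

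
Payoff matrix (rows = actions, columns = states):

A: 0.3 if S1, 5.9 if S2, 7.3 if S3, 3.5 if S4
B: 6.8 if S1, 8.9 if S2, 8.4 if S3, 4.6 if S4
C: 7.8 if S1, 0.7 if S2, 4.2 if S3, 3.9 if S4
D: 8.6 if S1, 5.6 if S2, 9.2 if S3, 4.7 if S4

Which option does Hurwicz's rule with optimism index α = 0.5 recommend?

D

A: 0.5·7.3 + 0.5·0.3 = 3.8
B: 0.5·8.9 + 0.5·4.6 = 6.75
C: 0.5·7.8 + 0.5·0.7 = 4.25
D: 0.5·9.2 + 0.5·4.7 = 6.95
Highest Hurwicz score = 6.95 → D.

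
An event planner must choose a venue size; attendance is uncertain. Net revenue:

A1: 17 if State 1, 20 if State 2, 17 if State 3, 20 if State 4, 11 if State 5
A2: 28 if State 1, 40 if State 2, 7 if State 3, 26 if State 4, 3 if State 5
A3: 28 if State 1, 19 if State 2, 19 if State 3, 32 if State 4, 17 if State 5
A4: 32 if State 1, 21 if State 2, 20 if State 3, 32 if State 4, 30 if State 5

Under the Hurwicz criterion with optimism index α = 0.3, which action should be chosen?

A4

A1: 0.3·20 + 0.7·11 = 13.7
A2: 0.3·40 + 0.7·3 = 14.1
A3: 0.3·32 + 0.7·17 = 21.5
A4: 0.3·32 + 0.7·20 = 23.6
Highest Hurwicz score = 23.6 → A4.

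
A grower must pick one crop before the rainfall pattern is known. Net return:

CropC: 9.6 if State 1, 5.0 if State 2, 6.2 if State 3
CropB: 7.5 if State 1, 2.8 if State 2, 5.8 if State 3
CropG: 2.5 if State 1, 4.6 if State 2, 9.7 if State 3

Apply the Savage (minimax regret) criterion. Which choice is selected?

CropC

Column bests: State 1=9.6, State 2=5.0, State 3=9.7.
CropC regrets: 0.0, 0.0, 3.5 → max 3.5
CropB regrets: 2.1, 2.2, 3.9 → max 3.9
CropG regrets: 7.1, 0.4, 0.0 → max 7.1
Smallest max regret = 3.5 → CropC.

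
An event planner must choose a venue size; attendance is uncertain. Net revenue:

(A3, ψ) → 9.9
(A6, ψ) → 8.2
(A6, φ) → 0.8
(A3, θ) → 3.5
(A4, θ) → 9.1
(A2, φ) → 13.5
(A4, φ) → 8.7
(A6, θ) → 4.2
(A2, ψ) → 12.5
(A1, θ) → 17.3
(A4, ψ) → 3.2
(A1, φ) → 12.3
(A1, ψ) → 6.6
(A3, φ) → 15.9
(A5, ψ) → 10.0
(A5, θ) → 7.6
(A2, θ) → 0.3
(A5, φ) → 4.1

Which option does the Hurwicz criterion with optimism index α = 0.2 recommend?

A1: 0.2·17.3 + 0.8·6.6 = 8.74
A2: 0.2·13.5 + 0.8·0.3 = 2.94
A3: 0.2·15.9 + 0.8·3.5 = 5.98
A4: 0.2·9.1 + 0.8·3.2 = 4.38
A5: 0.2·10.0 + 0.8·4.1 = 5.28
A6: 0.2·8.2 + 0.8·0.8 = 2.28
Highest Hurwicz score = 8.74 → A1.

A1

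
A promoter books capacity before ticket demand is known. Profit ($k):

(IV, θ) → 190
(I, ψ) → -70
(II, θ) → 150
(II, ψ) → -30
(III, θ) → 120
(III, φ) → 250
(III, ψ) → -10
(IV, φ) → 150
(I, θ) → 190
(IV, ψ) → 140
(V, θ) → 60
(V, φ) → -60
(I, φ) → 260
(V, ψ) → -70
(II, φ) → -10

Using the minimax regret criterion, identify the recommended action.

IV

Column bests: θ=190, φ=260, ψ=140.
I regrets: 0, 0, 210 → max 210
II regrets: 40, 270, 170 → max 270
III regrets: 70, 10, 150 → max 150
IV regrets: 0, 110, 0 → max 110
V regrets: 130, 320, 210 → max 320
Smallest max regret = 110 → IV.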